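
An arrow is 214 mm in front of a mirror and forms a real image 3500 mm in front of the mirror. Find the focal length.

f = 202 mm (concave)

Real image ⇒ d_i = +3500 mm.
1/f = 1/d_o + 1/d_i = 1/(214) + 1/(3500) = 0.004959, so f = 202 mm.
Since f is positive, the mirror is concave.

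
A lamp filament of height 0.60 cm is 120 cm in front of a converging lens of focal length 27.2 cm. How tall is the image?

1/d_i = 1/f − 1/d_o = 1/(27.20) − 1/(120) = 0.02843, so d_i = 35.17 cm.
m = −d_i/d_o = -0.2931.
|h_i| = |m|·h_o = 0.2931 × 0.60 = 0.176 cm. The image is real, inverted and reduced, on the far side of the lens.

0.176 cm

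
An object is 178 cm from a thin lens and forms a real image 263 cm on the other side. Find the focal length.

Real image ⇒ d_i = +263 cm.
1/f = 1/d_o + 1/d_i = 1/(178) + 1/(263) = 0.009420, so f = 106 cm.
Since f is positive, the thin lens is converging.

f = 106 cm (converging)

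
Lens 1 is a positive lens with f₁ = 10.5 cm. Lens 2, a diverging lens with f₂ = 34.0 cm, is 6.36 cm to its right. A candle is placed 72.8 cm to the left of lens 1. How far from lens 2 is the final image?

7.15 cm

Lens 1: 1/d_i1 = 1/f₁ − 1/d_o1 = 1/(10.5) − 1/(72.8) = 0.08150, so d_i1 = 12.27 cm.
The intermediate image is 12.27 cm to the right of lens 1, which lies 5.910 cm to the right of lens 2 — a virtual object — so d_o2 = −5.910 cm.
Lens 2 is diverging, so f₂ = −34.0 cm.
Lens 2: 1/d_i2 = 1/f₂ − 1/d_o2 = 1/(-34.0) − 1/(-5.910) = 0.1398, so d_i2 = 7.15 cm.
The final image is real, 7.15 cm to the right of lens 2 (overall magnification ≈ -0.20).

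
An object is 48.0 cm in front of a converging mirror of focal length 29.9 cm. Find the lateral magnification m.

1/d_i = 1/f − 1/d_o = 1/(29.90) − 1/(48.0) = 0.01261, so d_i = 79.29 cm.
m = −d_i/d_o = −(79.29)/(48.0) = -1.65.
The image is real, inverted and enlarged, in front of the mirror.

m = -1.65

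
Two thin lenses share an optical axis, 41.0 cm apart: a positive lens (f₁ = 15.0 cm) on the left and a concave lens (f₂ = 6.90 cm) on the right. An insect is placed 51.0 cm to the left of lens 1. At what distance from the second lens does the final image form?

Lens 1: 1/d_i1 = 1/f₁ − 1/d_o1 = 1/(15.0) − 1/(51.0) = 0.04706, so d_i1 = 21.25 cm.
The intermediate image is 21.25 cm to the right of lens 1, which is 41.0 − (21.25) = 19.75 cm to the left of lens 2, so d_o2 = +19.75 cm.
Lens 2 is diverging, so f₂ = −6.90 cm.
Lens 2: 1/d_i2 = 1/f₂ − 1/d_o2 = 1/(-6.90) − 1/(19.75) = -0.1956, so d_i2 = -5.11 cm.
The final image is virtual, 5.11 cm to the left of lens 2 (overall magnification ≈ -0.11).

5.11 cm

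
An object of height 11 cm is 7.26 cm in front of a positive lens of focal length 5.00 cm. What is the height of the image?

1/d_i = 1/f − 1/d_o = 1/(5.000) − 1/(7.26) = 0.06226, so d_i = 16.06 cm.
m = −d_i/d_o = -2.212.
|h_i| = |m|·h_o = 2.212 × 11 = 24.3 cm. The image is real, inverted and enlarged, on the far side of the lens.

24.3 cm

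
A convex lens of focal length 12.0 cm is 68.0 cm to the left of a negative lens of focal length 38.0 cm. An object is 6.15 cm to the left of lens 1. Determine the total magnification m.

Lens 1: 1/d_i1 = 1/(12.0) − 1/(6.15) = -0.07927, so d_i1 = -12.62 cm; m₁ = −d_i1/d_o1 = +2.052.
d_o2 = 68.0 − (-12.62) = 80.62 cm.
f₂ = −38.0 cm (diverging).
Lens 2: 1/d_i2 = 1/(-38.0) − 1/(80.62) = -0.03872, so d_i2 = -25.83 cm; m₂ = −d_i2/d_o2 = +0.3204.
m = m₁·m₂ = (+2.052)(+0.3204) = +0.657.

m = +0.657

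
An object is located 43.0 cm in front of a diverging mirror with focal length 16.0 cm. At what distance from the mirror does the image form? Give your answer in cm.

For a diverging mirror, f = -16.0 cm.
Mirror equation: 1/d_i = 1/f − 1/d_o = 1/(-16.00) − 1/(43.0) = -0.06250 − 0.02326 = -0.08576, so d_i = -11.7 cm.
The image is virtual, upright and reduced, behind the mirror.

11.7 cm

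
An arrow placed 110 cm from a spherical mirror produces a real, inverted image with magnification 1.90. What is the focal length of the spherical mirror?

m = −d_i/d_o ⇒ d_i = −m·d_o = −(-1.90)·(110) = 209.0 cm.
1/f = 1/d_o + 1/d_i = 1/(110) + 1/(209.0) = 0.01388, so f = 72.1 cm.
Since f is positive, the spherical mirror is concave.

f = 72.1 cm (concave)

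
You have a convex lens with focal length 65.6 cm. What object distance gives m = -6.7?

75.4 cm

m = −d_i/d_o ⇒ d_i = −m·d_o.
1/f = 1/d_o + 1/d_i = 1/d_o − 1/(m·d_o) = (1 − 1/m)/d_o, so d_o = f(1 − 1/m) = (65.60)(1 − 1/(-6.7)) = 75.4 cm.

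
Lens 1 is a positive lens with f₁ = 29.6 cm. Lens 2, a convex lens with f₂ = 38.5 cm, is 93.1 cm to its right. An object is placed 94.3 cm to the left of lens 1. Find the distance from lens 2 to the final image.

Lens 1: 1/d_i1 = 1/f₁ − 1/d_o1 = 1/(29.6) − 1/(94.3) = 0.02318, so d_i1 = 43.14 cm.
The intermediate image is 43.14 cm to the right of lens 1, which is 93.1 − (43.14) = 49.96 cm to the left of lens 2, so d_o2 = +49.96 cm.
Lens 2: 1/d_i2 = 1/f₂ − 1/d_o2 = 1/(38.5) − 1/(49.96) = 0.005958, so d_i2 = 168 cm.
The final image is real, 168 cm to the right of lens 2 (overall magnification ≈ 1.5).

168 cm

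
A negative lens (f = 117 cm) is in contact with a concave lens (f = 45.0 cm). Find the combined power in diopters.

P = -3.08 D

P₁ = 1/f₁ = 1/(-1.17 m) = -0.8547 D; P₂ = 1/f₂ = 1/(-0.450 m) = -2.222 D.
For thin lenses in contact, P = P₁ + P₂ = (-0.8547) + (-2.222) = -3.08 D.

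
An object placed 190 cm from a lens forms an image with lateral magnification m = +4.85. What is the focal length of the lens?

m = −d_i/d_o ⇒ d_i = −m·d_o = −(+4.85)·(190) = -921.5 cm.
1/f = 1/d_o + 1/d_i = 1/(190) + 1/(-921.5) = 0.004178, so f = 239 cm.
Since f is positive, the lens is converging.

f = 239 cm (converging)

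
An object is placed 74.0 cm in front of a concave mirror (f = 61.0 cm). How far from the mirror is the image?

347 cm

Mirror equation: 1/d_i = 1/f − 1/d_o = 1/(61.00) − 1/(74.0) = 0.01639 − 0.01351 = 0.002880, so d_i = 347 cm.
The image is real, inverted and enlarged, in front of the mirror.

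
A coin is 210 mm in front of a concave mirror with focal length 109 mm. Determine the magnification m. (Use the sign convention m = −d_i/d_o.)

m = -1.08

1/d_i = 1/f − 1/d_o = 1/(109.0) − 1/(210) = 0.004412, so d_i = 226.6 mm.
m = −d_i/d_o = −(226.6)/(210) = -1.08.
The image is real, inverted and enlarged, in front of the mirror.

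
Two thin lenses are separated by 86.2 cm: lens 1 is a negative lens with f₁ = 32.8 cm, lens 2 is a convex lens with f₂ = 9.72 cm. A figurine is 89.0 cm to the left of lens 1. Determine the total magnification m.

f₁ = −32.8 cm (diverging).
Lens 1: 1/d_i1 = 1/(-32.8) − 1/(89.0) = -0.04172, so d_i1 = -23.97 cm; m₁ = −d_i1/d_o1 = +0.2693.
d_o2 = 86.2 − (-23.97) = 110.2 cm.
Lens 2: 1/d_i2 = 1/(9.72) − 1/(110.2) = 0.09381, so d_i2 = 10.66 cm; m₂ = −d_i2/d_o2 = -0.09674.
m = m₁·m₂ = (+0.2693)(-0.09674) = -0.0261.

m = -0.0261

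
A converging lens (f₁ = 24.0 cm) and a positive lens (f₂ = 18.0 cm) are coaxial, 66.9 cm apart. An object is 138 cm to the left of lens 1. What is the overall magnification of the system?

Lens 1: 1/d_i1 = 1/(24.0) − 1/(138) = 0.03442, so d_i1 = 29.05 cm; m₁ = −d_i1/d_o1 = -0.2105.
d_o2 = 66.9 − (29.05) = 37.85 cm.
Lens 2: 1/d_i2 = 1/(18.0) − 1/(37.85) = 0.02914, so d_i2 = 34.32 cm; m₂ = −d_i2/d_o2 = -0.9068.
m = m₁·m₂ = (-0.2105)(-0.9068) = +0.191.

m = +0.191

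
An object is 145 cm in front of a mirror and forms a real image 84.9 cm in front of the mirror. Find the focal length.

Real image ⇒ d_i = +84.9 cm.
1/f = 1/d_o + 1/d_i = 1/(145) + 1/(84.9) = 0.01868, so f = 53.5 cm.
Since f is positive, the mirror is concave.

f = 53.5 cm (concave)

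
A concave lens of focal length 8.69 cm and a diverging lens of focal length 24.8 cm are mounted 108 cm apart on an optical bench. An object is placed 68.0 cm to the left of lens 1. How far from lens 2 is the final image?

Lens 1 is diverging, so f₁ = −8.69 cm.
Lens 1: 1/d_i1 = 1/f₁ − 1/d_o1 = 1/(-8.69) − 1/(68.0) = -0.1298, so d_i1 = -7.705 cm.
The intermediate image is 7.705 cm to the left of lens 1 (virtual), which is 108 − (-7.705) = 115.7 cm to the left of lens 2, so d_o2 = +115.7 cm.
Lens 2 is diverging, so f₂ = −24.8 cm.
Lens 2: 1/d_i2 = 1/f₂ − 1/d_o2 = 1/(-24.8) − 1/(115.7) = -0.04897, so d_i2 = -20.4 cm.
The final image is virtual, 20.4 cm to the left of lens 2 (overall magnification ≈ 0.020).

20.4 cm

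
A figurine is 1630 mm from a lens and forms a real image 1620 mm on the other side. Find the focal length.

f = 812 mm (converging)

Real image ⇒ d_i = +1620 mm.
1/f = 1/d_o + 1/d_i = 1/(1630) + 1/(1620) = 0.001231, so f = 812 mm.
Since f is positive, the lens is converging.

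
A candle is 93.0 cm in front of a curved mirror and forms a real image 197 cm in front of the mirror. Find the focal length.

Real image ⇒ d_i = +197 cm.
1/f = 1/d_o + 1/d_i = 1/(93.0) + 1/(197) = 0.01583, so f = 63.2 cm.
Since f is positive, the curved mirror is concave.

f = 63.2 cm (concave)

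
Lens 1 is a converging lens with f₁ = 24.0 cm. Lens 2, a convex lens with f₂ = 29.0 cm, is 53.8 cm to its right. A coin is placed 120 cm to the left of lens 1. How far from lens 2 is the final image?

Lens 1: 1/d_i1 = 1/f₁ − 1/d_o1 = 1/(24.0) − 1/(120) = 0.03333, so d_i1 = 30.00 cm.
The intermediate image is 30.00 cm to the right of lens 1, which is 53.8 − (30.00) = 23.80 cm to the left of lens 2, so d_o2 = +23.80 cm.
Lens 2: 1/d_i2 = 1/f₂ − 1/d_o2 = 1/(29.0) − 1/(23.80) = -0.007534, so d_i2 = -133 cm.
The final image is virtual, 133 cm to the left of lens 2 (overall magnification ≈ -1.4).

133 cm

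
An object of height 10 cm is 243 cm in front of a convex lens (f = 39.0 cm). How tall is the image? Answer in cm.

1/d_i = 1/f − 1/d_o = 1/(39.00) − 1/(243) = 0.02153, so d_i = 46.46 cm.
m = −d_i/d_o = -0.1912.
|h_i| = |m|·h_o = 0.1912 × 10 = 1.91 cm. The image is real, inverted and reduced, on the far side of the lens.

1.91 cm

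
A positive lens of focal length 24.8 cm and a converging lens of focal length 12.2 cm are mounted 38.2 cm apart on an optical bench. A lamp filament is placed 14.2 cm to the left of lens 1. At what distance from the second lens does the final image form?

14.7 cm

Lens 1: 1/d_i1 = 1/f₁ − 1/d_o1 = 1/(24.8) − 1/(14.2) = -0.03010, so d_i1 = -33.22 cm.
The intermediate image is 33.22 cm to the left of lens 1 (virtual), which is 38.2 − (-33.22) = 71.42 cm to the left of lens 2, so d_o2 = +71.42 cm.
Lens 2: 1/d_i2 = 1/f₂ − 1/d_o2 = 1/(12.2) − 1/(71.42) = 0.06797, so d_i2 = 14.7 cm.
The final image is real, 14.7 cm to the right of lens 2 (overall magnification ≈ -0.48).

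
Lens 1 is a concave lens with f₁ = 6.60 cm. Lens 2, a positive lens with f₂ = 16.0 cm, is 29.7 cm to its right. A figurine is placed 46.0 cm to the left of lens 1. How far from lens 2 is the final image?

Lens 1 is diverging, so f₁ = −6.60 cm.
Lens 1: 1/d_i1 = 1/f₁ − 1/d_o1 = 1/(-6.60) − 1/(46.0) = -0.1733, so d_i1 = -5.772 cm.
The intermediate image is 5.772 cm to the left of lens 1 (virtual), which is 29.7 − (-5.772) = 35.47 cm to the left of lens 2, so d_o2 = +35.47 cm.
Lens 2: 1/d_i2 = 1/f₂ − 1/d_o2 = 1/(16.0) − 1/(35.47) = 0.03431, so d_i2 = 29.1 cm.
The final image is real, 29.1 cm to the right of lens 2 (overall magnification ≈ -0.10).

29.1 cm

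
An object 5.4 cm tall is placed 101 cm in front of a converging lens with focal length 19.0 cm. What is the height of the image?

1/d_i = 1/f − 1/d_o = 1/(19.00) − 1/(101) = 0.04273, so d_i = 23.40 cm.
m = −d_i/d_o = -0.2317.
|h_i| = |m|·h_o = 0.2317 × 5.4 = 1.25 cm. The image is real, inverted and reduced, on the far side of the lens.

1.25 cm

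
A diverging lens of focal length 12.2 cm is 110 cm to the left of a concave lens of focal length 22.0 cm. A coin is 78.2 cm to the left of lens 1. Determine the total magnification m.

m = +0.0208

f₁ = −12.2 cm (diverging).
Lens 1: 1/d_i1 = 1/(-12.2) − 1/(78.2) = -0.09475, so d_i1 = -10.55 cm; m₁ = −d_i1/d_o1 = +0.1349.
d_o2 = 110 − (-10.55) = 120.5 cm.
f₂ = −22.0 cm (diverging).
Lens 2: 1/d_i2 = 1/(-22.0) − 1/(120.5) = -0.05375, so d_i2 = -18.60 cm; m₂ = −d_i2/d_o2 = +0.1544.
m = m₁·m₂ = (+0.1349)(+0.1544) = +0.0208.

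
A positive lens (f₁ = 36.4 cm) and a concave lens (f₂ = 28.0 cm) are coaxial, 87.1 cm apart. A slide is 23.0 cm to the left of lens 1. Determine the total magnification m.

Lens 1: 1/d_i1 = 1/(36.4) − 1/(23.0) = -0.01601, so d_i1 = -62.48 cm; m₁ = −d_i1/d_o1 = +2.717.
d_o2 = 87.1 − (-62.48) = 149.6 cm.
f₂ = −28.0 cm (diverging).
Lens 2: 1/d_i2 = 1/(-28.0) − 1/(149.6) = -0.04240, so d_i2 = -23.59 cm; m₂ = −d_i2/d_o2 = +0.1577.
m = m₁·m₂ = (+2.717)(+0.1577) = +0.428.

m = +0.428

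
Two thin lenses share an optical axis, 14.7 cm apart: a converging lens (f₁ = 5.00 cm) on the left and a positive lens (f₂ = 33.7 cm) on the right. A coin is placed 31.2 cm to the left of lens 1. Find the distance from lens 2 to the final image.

Lens 1: 1/d_i1 = 1/f₁ − 1/d_o1 = 1/(5.00) − 1/(31.2) = 0.1679, so d_i1 = 5.954 cm.
The intermediate image is 5.954 cm to the right of lens 1, which is 14.7 − (5.954) = 8.746 cm to the left of lens 2, so d_o2 = +8.746 cm.
Lens 2: 1/d_i2 = 1/f₂ − 1/d_o2 = 1/(33.7) − 1/(8.746) = -0.08466, so d_i2 = -11.8 cm.
The final image is virtual, 11.8 cm to the left of lens 2 (overall magnification ≈ -0.26).

11.8 cm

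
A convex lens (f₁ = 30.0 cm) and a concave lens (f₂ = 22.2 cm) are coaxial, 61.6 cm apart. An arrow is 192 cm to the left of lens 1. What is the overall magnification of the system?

m = -0.0852

Lens 1: 1/d_i1 = 1/(30.0) − 1/(192) = 0.02813, so d_i1 = 35.56 cm; m₁ = −d_i1/d_o1 = -0.1852.
d_o2 = 61.6 − (35.56) = 26.04 cm.
f₂ = −22.2 cm (diverging).
Lens 2: 1/d_i2 = 1/(-22.2) − 1/(26.04) = -0.08345, so d_i2 = -11.98 cm; m₂ = −d_i2/d_o2 = +0.4602.
m = m₁·m₂ = (-0.1852)(+0.4602) = -0.0852.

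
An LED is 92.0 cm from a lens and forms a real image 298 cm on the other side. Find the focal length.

Real image ⇒ d_i = +298 cm.
1/f = 1/d_o + 1/d_i = 1/(92.0) + 1/(298) = 0.01423, so f = 70.3 cm.
Since f is positive, the lens is converging.

f = 70.3 cm (converging)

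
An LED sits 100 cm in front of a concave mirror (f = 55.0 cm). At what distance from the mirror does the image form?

Mirror equation: 1/d_i = 1/f − 1/d_o = 1/(55.00) − 1/(100) = 0.01818 − 0.01000 = 0.008182, so d_i = 122 cm.
The image is real, inverted and enlarged, in front of the mirror.

122 cm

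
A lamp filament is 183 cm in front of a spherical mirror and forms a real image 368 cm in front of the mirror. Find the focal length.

Real image ⇒ d_i = +368 cm.
1/f = 1/d_o + 1/d_i = 1/(183) + 1/(368) = 0.008182, so f = 122 cm.
Since f is positive, the spherical mirror is concave.

f = 122 cm (concave)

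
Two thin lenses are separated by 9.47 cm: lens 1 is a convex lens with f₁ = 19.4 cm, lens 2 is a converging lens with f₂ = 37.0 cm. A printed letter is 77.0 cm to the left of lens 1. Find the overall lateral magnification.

m = -0.233

Lens 1: 1/d_i1 = 1/(19.4) − 1/(77.0) = 0.03856, so d_i1 = 25.93 cm; m₁ = −d_i1/d_o1 = -0.3368.
d_o2 = 9.47 − (25.93) = -16.46 cm (virtual object).
Lens 2: 1/d_i2 = 1/(37.0) − 1/(-16.46) = 0.08778, so d_i2 = 11.39 cm; m₂ = −d_i2/d_o2 = +0.6921.
m = m₁·m₂ = (-0.3368)(+0.6921) = -0.233.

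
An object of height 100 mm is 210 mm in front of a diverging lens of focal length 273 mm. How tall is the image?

56.5 mm

For a diverging lens, f = -273 mm.
1/d_i = 1/f − 1/d_o = 1/(-273.0) − 1/(210) = -0.008425, so d_i = -118.7 mm.
m = −d_i/d_o = +0.5652.
|h_i| = |m|·h_o = 0.5652 × 100 = 56.5 mm. The image is virtual, upright and reduced, on the same side as the object.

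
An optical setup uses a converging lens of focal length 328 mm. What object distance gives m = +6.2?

275 mm

m = −d_i/d_o ⇒ d_i = −m·d_o.
1/f = 1/d_o + 1/d_i = 1/d_o − 1/(m·d_o) = (1 − 1/m)/d_o, so d_o = f(1 − 1/m) = (328.0)(1 − 1/(+6.2)) = 275 mm.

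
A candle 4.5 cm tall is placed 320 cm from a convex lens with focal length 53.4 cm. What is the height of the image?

1/d_i = 1/f − 1/d_o = 1/(53.40) − 1/(320) = 0.01560, so d_i = 64.10 cm.
m = −d_i/d_o = -0.2003.
|h_i| = |m|·h_o = 0.2003 × 4.5 = 0.901 cm. The image is real, inverted and reduced, on the far side of the lens.

0.901 cm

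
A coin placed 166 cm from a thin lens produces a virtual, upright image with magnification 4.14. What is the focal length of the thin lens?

f = 219 cm (converging)

m = −d_i/d_o ⇒ d_i = −m·d_o = −(+4.14)·(166) = -687.2 cm.
1/f = 1/d_o + 1/d_i = 1/(166) + 1/(-687.2) = 0.004569, so f = 219 cm.
Since f is positive, the thin lens is converging.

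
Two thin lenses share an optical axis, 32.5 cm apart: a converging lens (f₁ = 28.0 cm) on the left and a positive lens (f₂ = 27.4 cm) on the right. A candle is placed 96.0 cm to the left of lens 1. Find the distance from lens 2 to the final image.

Lens 1: 1/d_i1 = 1/f₁ − 1/d_o1 = 1/(28.0) − 1/(96.0) = 0.02530, so d_i1 = 39.53 cm.
The intermediate image is 39.53 cm to the right of lens 1, which lies 7.030 cm to the right of lens 2 — a virtual object — so d_o2 = −7.030 cm.
Lens 2: 1/d_i2 = 1/f₂ − 1/d_o2 = 1/(27.4) − 1/(-7.030) = 0.1787, so d_i2 = 5.59 cm.
The final image is real, 5.59 cm to the right of lens 2 (overall magnification ≈ -0.33).

5.59 cm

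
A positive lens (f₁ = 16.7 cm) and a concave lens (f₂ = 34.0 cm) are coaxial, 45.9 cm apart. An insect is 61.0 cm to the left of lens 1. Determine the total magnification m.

Lens 1: 1/d_i1 = 1/(16.7) − 1/(61.0) = 0.04349, so d_i1 = 23.00 cm; m₁ = −d_i1/d_o1 = -0.3770.
d_o2 = 45.9 − (23.00) = 22.90 cm.
f₂ = −34.0 cm (diverging).
Lens 2: 1/d_i2 = 1/(-34.0) − 1/(22.90) = -0.07308, so d_i2 = -13.68 cm; m₂ = −d_i2/d_o2 = +0.5975.
m = m₁·m₂ = (-0.3770)(+0.5975) = -0.225.

m = -0.225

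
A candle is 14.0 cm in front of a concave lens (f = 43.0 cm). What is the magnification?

For a concave lens, f = -43.0 cm.
1/d_i = 1/f − 1/d_o = 1/(-43.00) − 1/(14.0) = -0.09468, so d_i = -10.56 cm.
m = −d_i/d_o = −(-10.56)/(14.0) = +0.754.
The image is virtual, upright and reduced, on the same side as the object.

m = +0.754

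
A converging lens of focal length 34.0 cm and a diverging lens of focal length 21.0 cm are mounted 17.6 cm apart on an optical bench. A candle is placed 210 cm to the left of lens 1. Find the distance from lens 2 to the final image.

245 cm

Lens 1: 1/d_i1 = 1/f₁ − 1/d_o1 = 1/(34.0) − 1/(210) = 0.02465, so d_i1 = 40.57 cm.
The intermediate image is 40.57 cm to the right of lens 1, which lies 22.97 cm to the right of lens 2 — a virtual object — so d_o2 = −22.97 cm.
Lens 2 is diverging, so f₂ = −21.0 cm.
Lens 2: 1/d_i2 = 1/f₂ − 1/d_o2 = 1/(-21.0) − 1/(-22.97) = -0.004084, so d_i2 = -245 cm.
The final image is virtual, 245 cm to the left of lens 2 (overall magnification ≈ 2.1).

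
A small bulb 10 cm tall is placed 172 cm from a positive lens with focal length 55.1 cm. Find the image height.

1/d_i = 1/f − 1/d_o = 1/(55.10) − 1/(172) = 0.01233, so d_i = 81.07 cm.
m = −d_i/d_o = -0.4713.
|h_i| = |m|·h_o = 0.4713 × 10 = 4.71 cm. The image is real, inverted and reduced, on the far side of the lens.

4.71 cm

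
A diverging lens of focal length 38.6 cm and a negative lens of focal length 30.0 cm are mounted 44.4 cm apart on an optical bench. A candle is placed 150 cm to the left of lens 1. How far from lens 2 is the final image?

Lens 1 is diverging, so f₁ = −38.6 cm.
Lens 1: 1/d_i1 = 1/f₁ − 1/d_o1 = 1/(-38.6) − 1/(150) = -0.03257, so d_i1 = -30.70 cm.
The intermediate image is 30.70 cm to the left of lens 1 (virtual), which is 44.4 − (-30.70) = 75.10 cm to the left of lens 2, so d_o2 = +75.10 cm.
Lens 2 is diverging, so f₂ = −30.0 cm.
Lens 2: 1/d_i2 = 1/f₂ − 1/d_o2 = 1/(-30.0) − 1/(75.10) = -0.04665, so d_i2 = -21.4 cm.
The final image is virtual, 21.4 cm to the left of lens 2 (overall magnification ≈ 0.058).

21.4 cm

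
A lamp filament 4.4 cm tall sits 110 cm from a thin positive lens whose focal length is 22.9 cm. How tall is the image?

1.16 cm

1/d_i = 1/f − 1/d_o = 1/(22.90) − 1/(110) = 0.03458, so d_i = 28.92 cm.
m = −d_i/d_o = -0.2629.
|h_i| = |m|·h_o = 0.2629 × 4.4 = 1.16 cm. The image is real, inverted and reduced, on the far side of the lens.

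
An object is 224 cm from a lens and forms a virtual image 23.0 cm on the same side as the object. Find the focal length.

f = -25.6 cm (diverging)

Virtual image ⇒ d_i = −23.0 cm.
1/f = 1/d_o + 1/d_i = 1/(224) + 1/(-23.0) = -0.03901, so f = -25.6 cm.
Since f is negative, the lens is diverging.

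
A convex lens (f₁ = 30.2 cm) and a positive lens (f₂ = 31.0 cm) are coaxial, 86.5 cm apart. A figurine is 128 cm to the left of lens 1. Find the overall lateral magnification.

Lens 1: 1/d_i1 = 1/(30.2) − 1/(128) = 0.02530, so d_i1 = 39.53 cm; m₁ = −d_i1/d_o1 = -0.3088.
d_o2 = 86.5 − (39.53) = 46.97 cm.
Lens 2: 1/d_i2 = 1/(31.0) − 1/(46.97) = 0.01097, so d_i2 = 91.18 cm; m₂ = −d_i2/d_o2 = -1.941.
m = m₁·m₂ = (-0.3088)(-1.941) = +0.599.

m = +0.599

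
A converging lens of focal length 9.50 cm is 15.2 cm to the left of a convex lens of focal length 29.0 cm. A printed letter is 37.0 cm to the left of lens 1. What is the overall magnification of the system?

Lens 1: 1/d_i1 = 1/(9.50) − 1/(37.0) = 0.07824, so d_i1 = 12.78 cm; m₁ = −d_i1/d_o1 = -0.3454.
d_o2 = 15.2 − (12.78) = 2.420 cm.
Lens 2: 1/d_i2 = 1/(29.0) − 1/(2.420) = -0.3787, so d_i2 = -2.640 cm; m₂ = −d_i2/d_o2 = +1.091.
m = m₁·m₂ = (-0.3454)(+1.091) = -0.377.

m = -0.377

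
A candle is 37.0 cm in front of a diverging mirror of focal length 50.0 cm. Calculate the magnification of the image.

m = +0.575

For a diverging mirror, f = -50.0 cm.
1/d_i = 1/f − 1/d_o = 1/(-50.00) − 1/(37.0) = -0.04703, so d_i = -21.26 cm.
m = −d_i/d_o = −(-21.26)/(37.0) = +0.575.
The image is virtual, upright and reduced, behind the mirror.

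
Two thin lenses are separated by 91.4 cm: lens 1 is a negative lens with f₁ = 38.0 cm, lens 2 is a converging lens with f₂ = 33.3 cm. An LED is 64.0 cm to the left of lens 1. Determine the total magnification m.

m = -0.151

f₁ = −38.0 cm (diverging).
Lens 1: 1/d_i1 = 1/(-38.0) − 1/(64.0) = -0.04194, so d_i1 = -23.84 cm; m₁ = −d_i1/d_o1 = +0.3725.
d_o2 = 91.4 − (-23.84) = 115.2 cm.
Lens 2: 1/d_i2 = 1/(33.3) − 1/(115.2) = 0.02135, so d_i2 = 46.84 cm; m₂ = −d_i2/d_o2 = -0.4066.
m = m₁·m₂ = (+0.3725)(-0.4066) = -0.151.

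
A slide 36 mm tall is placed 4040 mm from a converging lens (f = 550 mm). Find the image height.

5.67 mm

1/d_i = 1/f − 1/d_o = 1/(550.0) − 1/(4040) = 0.001571, so d_i = 636.7 mm.
m = −d_i/d_o = -0.1576.
|h_i| = |m|·h_o = 0.1576 × 36 = 5.67 mm. The image is real, inverted and reduced, on the far side of the lens.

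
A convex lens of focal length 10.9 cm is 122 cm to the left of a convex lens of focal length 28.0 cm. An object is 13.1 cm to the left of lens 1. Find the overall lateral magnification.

Lens 1: 1/d_i1 = 1/(10.9) − 1/(13.1) = 0.01541, so d_i1 = 64.90 cm; m₁ = −d_i1/d_o1 = -4.954.
d_o2 = 122 − (64.90) = 57.10 cm.
Lens 2: 1/d_i2 = 1/(28.0) − 1/(57.10) = 0.01820, so d_i2 = 54.94 cm; m₂ = −d_i2/d_o2 = -0.9622.
m = m₁·m₂ = (-4.954)(-0.9622) = +4.77.

m = +4.77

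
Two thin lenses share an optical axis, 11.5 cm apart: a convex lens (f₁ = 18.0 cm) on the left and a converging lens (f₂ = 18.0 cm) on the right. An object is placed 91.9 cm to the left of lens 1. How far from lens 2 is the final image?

6.78 cm

Lens 1: 1/d_i1 = 1/f₁ − 1/d_o1 = 1/(18.0) − 1/(91.9) = 0.04467, so d_i1 = 22.38 cm.
The intermediate image is 22.38 cm to the right of lens 1, which lies 10.88 cm to the right of lens 2 — a virtual object — so d_o2 = −10.88 cm.
Lens 2: 1/d_i2 = 1/f₂ − 1/d_o2 = 1/(18.0) − 1/(-10.88) = 0.1475, so d_i2 = 6.78 cm.
The final image is real, 6.78 cm to the right of lens 2 (overall magnification ≈ -0.15).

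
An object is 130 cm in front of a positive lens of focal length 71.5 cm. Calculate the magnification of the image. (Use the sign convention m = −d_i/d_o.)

m = -1.22

1/d_i = 1/f − 1/d_o = 1/(71.50) − 1/(130) = 0.006294, so d_i = 158.9 cm.
m = −d_i/d_o = −(158.9)/(130) = -1.22.
The image is real, inverted and enlarged, on the far side of the lens.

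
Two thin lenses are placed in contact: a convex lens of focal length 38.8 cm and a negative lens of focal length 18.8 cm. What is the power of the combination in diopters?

P₁ = 1/f₁ = 1/(0.388 m) = +2.577 D; P₂ = 1/f₂ = 1/(-0.188 m) = -5.319 D.
For thin lenses in contact, P = P₁ + P₂ = (+2.577) + (-5.319) = -2.74 D.

P = -2.74 D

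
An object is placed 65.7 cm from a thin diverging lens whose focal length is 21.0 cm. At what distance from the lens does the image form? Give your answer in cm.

15.9 cm

For a diverging lens, f = -21.0 cm.
Thin-lens equation: 1/s_i = 1/f − 1/s_o = 1/(-21.00) − 1/(65.7) = -0.04762 − 0.01522 = -0.06284, so s_i = -15.9 cm.
The image is virtual, upright and reduced, on the same side as the object.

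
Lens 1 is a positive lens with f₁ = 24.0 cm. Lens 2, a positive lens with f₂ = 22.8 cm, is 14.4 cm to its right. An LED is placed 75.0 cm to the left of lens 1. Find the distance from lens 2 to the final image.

Lens 1: 1/d_i1 = 1/f₁ − 1/d_o1 = 1/(24.0) − 1/(75.0) = 0.02833, so d_i1 = 35.29 cm.
The intermediate image is 35.29 cm to the right of lens 1, which lies 20.89 cm to the right of lens 2 — a virtual object — so d_o2 = −20.89 cm.
Lens 2: 1/d_i2 = 1/f₂ − 1/d_o2 = 1/(22.8) − 1/(-20.89) = 0.09173, so d_i2 = 10.9 cm.
The final image is real, 10.9 cm to the right of lens 2 (overall magnification ≈ -0.25).

10.9 cm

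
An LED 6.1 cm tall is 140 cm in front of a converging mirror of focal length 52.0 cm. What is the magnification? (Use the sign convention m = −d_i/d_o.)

1/d_i = 1/f − 1/d_o = 1/(52.00) − 1/(140) = 0.01209, so d_i = 82.73 cm.
m = −d_i/d_o = −(82.73)/(140) = -0.591.
The image is real, inverted and reduced, in front of the mirror.

m = -0.591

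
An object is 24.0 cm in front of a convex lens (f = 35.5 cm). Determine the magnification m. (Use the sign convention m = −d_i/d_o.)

m = +3.09

1/d_i = 1/f − 1/d_o = 1/(35.50) − 1/(24.0) = -0.01350, so d_i = -74.09 cm.
m = −d_i/d_o = −(-74.09)/(24.0) = +3.09.
The image is virtual, upright and enlarged, on the same side as the object.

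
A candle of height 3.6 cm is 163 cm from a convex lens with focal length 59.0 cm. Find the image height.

1/d_i = 1/f − 1/d_o = 1/(59.00) − 1/(163) = 0.01081, so d_i = 92.47 cm.
m = −d_i/d_o = -0.5673.
|h_i| = |m|·h_o = 0.5673 × 3.6 = 2.04 cm. The image is real, inverted and reduced, on the far side of the lens.

2.04 cm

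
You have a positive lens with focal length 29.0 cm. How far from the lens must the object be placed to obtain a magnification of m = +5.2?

m = −d_i/d_o ⇒ d_i = −m·d_o.
1/f = 1/d_o + 1/d_i = 1/d_o − 1/(m·d_o) = (1 − 1/m)/d_o, so d_o = f(1 − 1/m) = (29.00)(1 − 1/(+5.2)) = 23.4 cm.

23.4 cm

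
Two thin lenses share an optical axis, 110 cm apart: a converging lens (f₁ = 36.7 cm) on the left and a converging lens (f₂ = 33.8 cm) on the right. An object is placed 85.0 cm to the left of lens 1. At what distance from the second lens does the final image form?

Lens 1: 1/d_i1 = 1/f₁ − 1/d_o1 = 1/(36.7) − 1/(85.0) = 0.01548, so d_i1 = 64.59 cm.
The intermediate image is 64.59 cm to the right of lens 1, which is 110 − (64.59) = 45.41 cm to the left of lens 2, so d_o2 = +45.41 cm.
Lens 2: 1/d_i2 = 1/f₂ − 1/d_o2 = 1/(33.8) − 1/(45.41) = 0.007564, so d_i2 = 132 cm.
The final image is real, 132 cm to the right of lens 2 (overall magnification ≈ 2.2).

132 cm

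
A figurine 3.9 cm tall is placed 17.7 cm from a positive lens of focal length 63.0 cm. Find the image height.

1/d_i = 1/f − 1/d_o = 1/(63.00) − 1/(17.7) = -0.04062, so d_i = -24.62 cm.
m = −d_i/d_o = +1.391.
|h_i| = |m|·h_o = 1.391 × 3.9 = 5.42 cm. The image is virtual, upright and enlarged, on the same side as the object.

5.42 cm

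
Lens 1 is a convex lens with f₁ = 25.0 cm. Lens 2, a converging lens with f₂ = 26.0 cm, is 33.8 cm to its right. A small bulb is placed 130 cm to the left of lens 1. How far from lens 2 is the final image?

Lens 1: 1/d_i1 = 1/f₁ − 1/d_o1 = 1/(25.0) − 1/(130) = 0.03231, so d_i1 = 30.95 cm.
The intermediate image is 30.95 cm to the right of lens 1, which is 33.8 − (30.95) = 2.850 cm to the left of lens 2, so d_o2 = +2.850 cm.
Lens 2: 1/d_i2 = 1/f₂ − 1/d_o2 = 1/(26.0) − 1/(2.850) = -0.3124, so d_i2 = -3.20 cm.
The final image is virtual, 3.20 cm to the left of lens 2 (overall magnification ≈ -0.27).

3.20 cm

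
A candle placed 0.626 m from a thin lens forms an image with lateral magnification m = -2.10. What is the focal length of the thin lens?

f = 0.424 m (converging)

m = −d_i/d_o ⇒ d_i = −m·d_o = −(-2.10)·(0.626) = 1.315 m.
1/f = 1/d_o + 1/d_i = 1/(0.626) + 1/(1.315) = 2.358, so f = 0.424 m.
Since f is positive, the thin lens is converging.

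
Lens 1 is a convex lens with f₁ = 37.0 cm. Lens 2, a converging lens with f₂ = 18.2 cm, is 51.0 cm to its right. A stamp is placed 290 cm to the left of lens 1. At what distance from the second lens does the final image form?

Lens 1: 1/d_i1 = 1/f₁ − 1/d_o1 = 1/(37.0) − 1/(290) = 0.02358, so d_i1 = 42.41 cm.
The intermediate image is 42.41 cm to the right of lens 1, which is 51.0 − (42.41) = 8.590 cm to the left of lens 2, so d_o2 = +8.590 cm.
Lens 2: 1/d_i2 = 1/f₂ − 1/d_o2 = 1/(18.2) − 1/(8.590) = -0.06147, so d_i2 = -16.3 cm.
The final image is virtual, 16.3 cm to the left of lens 2 (overall magnification ≈ -0.28).

16.3 cm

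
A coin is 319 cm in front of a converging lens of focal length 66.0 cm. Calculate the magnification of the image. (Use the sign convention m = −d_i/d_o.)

m = -0.261

1/d_i = 1/f − 1/d_o = 1/(66.00) − 1/(319) = 0.01202, so d_i = 83.22 cm.
m = −d_i/d_o = −(83.22)/(319) = -0.261.
The image is real, inverted and reduced, on the far side of the lens.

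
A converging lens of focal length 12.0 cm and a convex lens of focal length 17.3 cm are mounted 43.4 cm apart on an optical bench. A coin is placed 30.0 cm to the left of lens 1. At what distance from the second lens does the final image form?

66.4 cm

Lens 1: 1/d_i1 = 1/f₁ − 1/d_o1 = 1/(12.0) − 1/(30.0) = 0.05000, so d_i1 = 20.00 cm.
The intermediate image is 20.00 cm to the right of lens 1, which is 43.4 − (20.00) = 23.40 cm to the left of lens 2, so d_o2 = +23.40 cm.
Lens 2: 1/d_i2 = 1/f₂ − 1/d_o2 = 1/(17.3) − 1/(23.40) = 0.01507, so d_i2 = 66.4 cm.
The final image is real, 66.4 cm to the right of lens 2 (overall magnification ≈ 1.9).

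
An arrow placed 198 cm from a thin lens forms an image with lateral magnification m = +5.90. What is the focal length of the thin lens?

f = 238 cm (converging)

m = −d_i/d_o ⇒ d_i = −m·d_o = −(+5.90)·(198) = -1168 cm.
1/f = 1/d_o + 1/d_i = 1/(198) + 1/(-1168) = 0.004194, so f = 238 cm.
Since f is positive, the thin lens is converging.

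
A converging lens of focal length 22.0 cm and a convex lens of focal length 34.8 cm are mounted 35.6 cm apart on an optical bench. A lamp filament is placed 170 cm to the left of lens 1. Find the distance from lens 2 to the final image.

14.7 cm

Lens 1: 1/d_i1 = 1/f₁ − 1/d_o1 = 1/(22.0) − 1/(170) = 0.03957, so d_i1 = 25.27 cm.
The intermediate image is 25.27 cm to the right of lens 1, which is 35.6 − (25.27) = 10.33 cm to the left of lens 2, so d_o2 = +10.33 cm.
Lens 2: 1/d_i2 = 1/f₂ − 1/d_o2 = 1/(34.8) − 1/(10.33) = -0.06807, so d_i2 = -14.7 cm.
The final image is virtual, 14.7 cm to the left of lens 2 (overall magnification ≈ -0.21).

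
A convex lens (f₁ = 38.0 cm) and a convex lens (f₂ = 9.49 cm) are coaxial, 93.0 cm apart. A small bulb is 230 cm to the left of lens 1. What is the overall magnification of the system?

m = +0.0494

Lens 1: 1/d_i1 = 1/(38.0) − 1/(230) = 0.02197, so d_i1 = 45.52 cm; m₁ = −d_i1/d_o1 = -0.1979.
d_o2 = 93.0 − (45.52) = 47.48 cm.
Lens 2: 1/d_i2 = 1/(9.49) − 1/(47.48) = 0.08431, so d_i2 = 11.86 cm; m₂ = −d_i2/d_o2 = -0.2498.
m = m₁·m₂ = (-0.1979)(-0.2498) = +0.0494.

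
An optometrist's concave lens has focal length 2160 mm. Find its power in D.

P = -0.463 D

For a concave lens, f = −2160 mm.
f = -216 cm = -2.16 m.
P = 1/f = 1/(-2.16 m) = -0.463 D.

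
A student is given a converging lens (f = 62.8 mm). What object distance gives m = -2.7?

86.1 mm

m = −d_i/d_o ⇒ d_i = −m·d_o.
1/f = 1/d_o + 1/d_i = 1/d_o − 1/(m·d_o) = (1 − 1/m)/d_o, so d_o = f(1 − 1/m) = (62.80)(1 − 1/(-2.7)) = 86.1 mm.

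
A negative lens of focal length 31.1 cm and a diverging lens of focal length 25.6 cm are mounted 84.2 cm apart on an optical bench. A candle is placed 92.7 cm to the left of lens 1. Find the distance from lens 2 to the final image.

20.7 cm

Lens 1 is diverging, so f₁ = −31.1 cm.
Lens 1: 1/d_i1 = 1/f₁ − 1/d_o1 = 1/(-31.1) − 1/(92.7) = -0.04294, so d_i1 = -23.29 cm.
The intermediate image is 23.29 cm to the left of lens 1 (virtual), which is 84.2 − (-23.29) = 107.5 cm to the left of lens 2, so d_o2 = +107.5 cm.
Lens 2 is diverging, so f₂ = −25.6 cm.
Lens 2: 1/d_i2 = 1/f₂ − 1/d_o2 = 1/(-25.6) − 1/(107.5) = -0.04836, so d_i2 = -20.7 cm.
The final image is virtual, 20.7 cm to the left of lens 2 (overall magnification ≈ 0.048).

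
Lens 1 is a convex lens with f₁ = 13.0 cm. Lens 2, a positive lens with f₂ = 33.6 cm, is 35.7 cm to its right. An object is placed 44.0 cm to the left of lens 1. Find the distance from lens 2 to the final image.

35.4 cm

Lens 1: 1/d_i1 = 1/f₁ − 1/d_o1 = 1/(13.0) − 1/(44.0) = 0.05420, so d_i1 = 18.45 cm.
The intermediate image is 18.45 cm to the right of lens 1, which is 35.7 − (18.45) = 17.25 cm to the left of lens 2, so d_o2 = +17.25 cm.
Lens 2: 1/d_i2 = 1/f₂ − 1/d_o2 = 1/(33.6) − 1/(17.25) = -0.02821, so d_i2 = -35.4 cm.
The final image is virtual, 35.4 cm to the left of lens 2 (overall magnification ≈ -0.86).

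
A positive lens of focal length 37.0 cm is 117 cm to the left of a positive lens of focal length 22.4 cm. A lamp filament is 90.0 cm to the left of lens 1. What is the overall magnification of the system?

Lens 1: 1/d_i1 = 1/(37.0) − 1/(90.0) = 0.01592, so d_i1 = 62.83 cm; m₁ = −d_i1/d_o1 = -0.6981.
d_o2 = 117 − (62.83) = 54.17 cm.
Lens 2: 1/d_i2 = 1/(22.4) − 1/(54.17) = 0.02618, so d_i2 = 38.19 cm; m₂ = −d_i2/d_o2 = -0.7051.
m = m₁·m₂ = (-0.6981)(-0.7051) = +0.492.

m = +0.492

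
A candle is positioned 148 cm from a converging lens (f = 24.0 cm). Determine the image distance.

Lens equation: 1/s_i = 1/f − 1/s_o = 1/(24.00) − 1/(148) = 0.04167 − 0.006757 = 0.03491, so s_i = 28.6 cm.
The image is real, inverted and reduced, on the far side of the lens.

28.6 cm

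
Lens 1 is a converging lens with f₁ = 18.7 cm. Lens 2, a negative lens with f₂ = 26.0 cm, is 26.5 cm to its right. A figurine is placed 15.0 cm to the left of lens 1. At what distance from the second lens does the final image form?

Lens 1: 1/d_i1 = 1/f₁ − 1/d_o1 = 1/(18.7) − 1/(15.0) = -0.01319, so d_i1 = -75.81 cm.
The intermediate image is 75.81 cm to the left of lens 1 (virtual), which is 26.5 − (-75.81) = 102.3 cm to the left of lens 2, so d_o2 = +102.3 cm.
Lens 2 is diverging, so f₂ = −26.0 cm.
Lens 2: 1/d_i2 = 1/f₂ − 1/d_o2 = 1/(-26.0) − 1/(102.3) = -0.04824, so d_i2 = -20.7 cm.
The final image is virtual, 20.7 cm to the left of lens 2 (overall magnification ≈ 1.0).

20.7 cm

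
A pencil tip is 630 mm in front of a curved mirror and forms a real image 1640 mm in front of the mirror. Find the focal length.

f = 455 mm (concave)

Real image ⇒ d_i = +1640 mm.
1/f = 1/d_o + 1/d_i = 1/(630) + 1/(1640) = 0.002197, so f = 455 mm.
Since f is positive, the curved mirror is concave.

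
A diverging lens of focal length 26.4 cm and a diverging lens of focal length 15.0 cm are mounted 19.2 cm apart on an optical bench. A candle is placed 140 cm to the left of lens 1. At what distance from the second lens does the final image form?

Lens 1 is diverging, so f₁ = −26.4 cm.
Lens 1: 1/d_i1 = 1/f₁ − 1/d_o1 = 1/(-26.4) − 1/(140) = -0.04502, so d_i1 = -22.21 cm.
The intermediate image is 22.21 cm to the left of lens 1 (virtual), which is 19.2 − (-22.21) = 41.41 cm to the left of lens 2, so d_o2 = +41.41 cm.
Lens 2 is diverging, so f₂ = −15.0 cm.
Lens 2: 1/d_i2 = 1/f₂ − 1/d_o2 = 1/(-15.0) − 1/(41.41) = -0.09082, so d_i2 = -11.0 cm.
The final image is virtual, 11.0 cm to the left of lens 2 (overall magnification ≈ 0.042).

11.0 cm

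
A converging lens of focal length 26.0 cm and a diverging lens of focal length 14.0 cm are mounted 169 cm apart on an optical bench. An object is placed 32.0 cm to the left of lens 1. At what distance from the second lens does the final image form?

Lens 1: 1/d_i1 = 1/f₁ − 1/d_o1 = 1/(26.0) − 1/(32.0) = 0.007212, so d_i1 = 138.7 cm.
The intermediate image is 138.7 cm to the right of lens 1, which is 169 − (138.7) = 30.30 cm to the left of lens 2, so d_o2 = +30.30 cm.
Lens 2 is diverging, so f₂ = −14.0 cm.
Lens 2: 1/d_i2 = 1/f₂ − 1/d_o2 = 1/(-14.0) − 1/(30.30) = -0.1044, so d_i2 = -9.58 cm.
The final image is virtual, 9.58 cm to the left of lens 2 (overall magnification ≈ -1.4).

9.58 cm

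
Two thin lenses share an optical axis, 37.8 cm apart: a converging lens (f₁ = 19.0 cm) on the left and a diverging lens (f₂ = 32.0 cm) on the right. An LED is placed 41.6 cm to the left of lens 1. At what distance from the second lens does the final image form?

2.60 cm

Lens 1: 1/d_i1 = 1/f₁ − 1/d_o1 = 1/(19.0) − 1/(41.6) = 0.02859, so d_i1 = 34.97 cm.
The intermediate image is 34.97 cm to the right of lens 1, which is 37.8 − (34.97) = 2.830 cm to the left of lens 2, so d_o2 = +2.830 cm.
Lens 2 is diverging, so f₂ = −32.0 cm.
Lens 2: 1/d_i2 = 1/f₂ − 1/d_o2 = 1/(-32.0) − 1/(2.830) = -0.3846, so d_i2 = -2.60 cm.
The final image is virtual, 2.60 cm to the left of lens 2 (overall magnification ≈ -0.77).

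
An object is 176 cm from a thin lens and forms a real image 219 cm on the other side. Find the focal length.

Real image ⇒ d_i = +219 cm.
1/f = 1/d_o + 1/d_i = 1/(176) + 1/(219) = 0.01025, so f = 97.6 cm.
Since f is positive, the thin lens is converging.

f = 97.6 cm (converging)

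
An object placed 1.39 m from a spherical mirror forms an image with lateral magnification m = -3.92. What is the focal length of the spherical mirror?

m = −d_i/d_o ⇒ d_i = −m·d_o = −(-3.92)·(1.39) = 5.449 m.
1/f = 1/d_o + 1/d_i = 1/(1.39) + 1/(5.449) = 0.9029, so f = 1.11 m.
Since f is positive, the spherical mirror is concave.

f = 1.11 m (concave)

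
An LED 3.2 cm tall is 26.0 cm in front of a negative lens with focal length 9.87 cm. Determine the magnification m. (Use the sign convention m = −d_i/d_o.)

For a negative lens, f = -9.87 cm.
1/d_i = 1/f − 1/d_o = 1/(-9.870) − 1/(26.0) = -0.1398, so d_i = -7.154 cm.
m = −d_i/d_o = −(-7.154)/(26.0) = +0.275.
The image is virtual, upright and reduced, on the same side as the object.

m = +0.275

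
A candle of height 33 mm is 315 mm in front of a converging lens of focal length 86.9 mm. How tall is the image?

12.6 mm

1/d_i = 1/f − 1/d_o = 1/(86.90) − 1/(315) = 0.008333, so d_i = 120.0 mm.
m = −d_i/d_o = -0.3810.
|h_i| = |m|·h_o = 0.3810 × 33 = 12.6 mm. The image is real, inverted and reduced, on the far side of the lens.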